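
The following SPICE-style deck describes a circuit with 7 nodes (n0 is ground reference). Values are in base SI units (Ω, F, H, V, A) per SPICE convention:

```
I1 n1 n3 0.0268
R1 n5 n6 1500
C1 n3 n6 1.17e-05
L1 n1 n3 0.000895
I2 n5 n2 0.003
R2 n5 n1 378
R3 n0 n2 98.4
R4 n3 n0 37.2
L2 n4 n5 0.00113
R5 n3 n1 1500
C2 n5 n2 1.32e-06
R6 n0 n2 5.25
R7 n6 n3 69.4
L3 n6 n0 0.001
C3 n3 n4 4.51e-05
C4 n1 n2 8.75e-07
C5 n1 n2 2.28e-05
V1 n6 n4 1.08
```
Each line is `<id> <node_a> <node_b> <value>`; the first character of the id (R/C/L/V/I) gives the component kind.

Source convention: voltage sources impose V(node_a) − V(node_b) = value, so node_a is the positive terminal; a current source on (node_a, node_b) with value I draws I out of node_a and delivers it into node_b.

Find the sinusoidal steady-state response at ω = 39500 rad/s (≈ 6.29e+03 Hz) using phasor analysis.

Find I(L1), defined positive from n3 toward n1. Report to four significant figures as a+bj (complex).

0.008125+0.0004726j A

Element admittances at ω=39500 rad/s:
  I1: injects 0.0268 A into n3 (from n1)
  Y(R1) = 0.0006667+0.000j S between n5,n6
  Y(C1) = 0.000+0.4622j S between n3,n6
  Y(L1) = 0.000-0.02829j S between n1,n3
  I2: injects 0.003 A into n2 (from n5)
  Y(R2) = 0.002646+0.000j S between n5,n1
  Y(R3) = 0.01016+0.000j S between n0,n2
  Y(R4) = 0.02688+0.000j S between n3,n0
  Y(L2) = 0.000-0.02240j S between n4,n5
  Y(R5) = 0.0006667+0.000j S between n3,n1
  Y(C2) = 0.000+0.05214j S between n5,n2
  Y(R6) = 0.1905+0.000j S between n0,n2
  Y(R7) = 0.01441+0.000j S between n6,n3
  Y(L3) = 0.000-0.02532j S between n6,n0
  Y(C3) = 0.000+1.781j S between n3,n4
  Y(C4) = 0.000+0.03456j S between n1,n2
  Y(C5) = 0.000+0.9006j S between n1,n2
  V1: constraint V(n6)−V(n4) = 1.08
Assemble and solve the 7×7 MNA system:
  V(n1)=-0.03948+0.07285j  V(n2)=-0.03974+0.05344j  V(n3)=-0.05619+0.3601j  V(n4)=-0.2741+0.3746j  V(n5)=0.1611-0.08429j  V(n6)=0.8059+0.3746j
  i(V1)=-0.01562-0.3785j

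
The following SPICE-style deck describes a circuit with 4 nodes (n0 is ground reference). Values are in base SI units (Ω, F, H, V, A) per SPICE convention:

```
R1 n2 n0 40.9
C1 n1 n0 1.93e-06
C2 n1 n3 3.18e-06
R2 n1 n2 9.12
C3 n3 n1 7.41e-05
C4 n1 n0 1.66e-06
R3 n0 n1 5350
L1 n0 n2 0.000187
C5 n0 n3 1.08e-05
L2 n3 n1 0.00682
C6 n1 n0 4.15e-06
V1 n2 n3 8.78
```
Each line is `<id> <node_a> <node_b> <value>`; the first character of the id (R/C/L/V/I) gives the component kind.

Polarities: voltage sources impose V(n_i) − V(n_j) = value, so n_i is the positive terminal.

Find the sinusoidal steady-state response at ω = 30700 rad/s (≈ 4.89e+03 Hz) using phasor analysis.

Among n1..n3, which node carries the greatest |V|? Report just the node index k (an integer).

Element admittances at ω=30700 rad/s:
  Y(R1) = 0.02445+0.000j S between n2,n0
  Y(C1) = 0.000+0.05925j S between n1,n0
  Y(C2) = 0.000+0.09763j S between n1,n3
  Y(R2) = 0.1096+0.000j S between n1,n2
  Y(C3) = 0.000+2.275j S between n3,n1
  Y(C4) = 0.000+0.05096j S between n1,n0
  Y(R3) = 0.0001869+0.000j S between n0,n1
  Y(L1) = 0.000-0.1742j S between n0,n2
  Y(C5) = 0.000+0.3316j S between n0,n3
  Y(L2) = 0.000-0.004776j S between n3,n1
  Y(C6) = 0.000+0.1274j S between n1,n0
  V1: constraint V(n2)−V(n3) = 8.78
Assemble and solve the 4×4 MNA system:
  V(n1)=3.667+0.6013j  V(n2)=12.79+1.084j  V(n3)=4.013+1.084j
  i(V1)=-1.502+2.149j

2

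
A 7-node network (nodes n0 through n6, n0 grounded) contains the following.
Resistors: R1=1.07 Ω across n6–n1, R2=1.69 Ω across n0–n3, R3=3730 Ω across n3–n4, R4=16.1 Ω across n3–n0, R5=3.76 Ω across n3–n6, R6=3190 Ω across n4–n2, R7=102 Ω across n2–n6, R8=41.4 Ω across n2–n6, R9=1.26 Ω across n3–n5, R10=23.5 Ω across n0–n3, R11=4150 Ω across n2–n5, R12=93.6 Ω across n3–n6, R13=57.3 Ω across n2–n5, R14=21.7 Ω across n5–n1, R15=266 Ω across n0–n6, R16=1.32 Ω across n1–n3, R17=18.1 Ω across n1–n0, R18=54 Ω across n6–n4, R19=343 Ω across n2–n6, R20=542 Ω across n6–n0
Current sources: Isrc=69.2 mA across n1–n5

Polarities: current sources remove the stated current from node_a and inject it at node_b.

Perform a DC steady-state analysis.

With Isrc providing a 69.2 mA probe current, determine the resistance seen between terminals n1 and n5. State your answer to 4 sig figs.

Element admittances at DC:
  Y(R1) = 0.9346 S between n6,n1
  Y(R2) = 0.5917 S between n0,n3
  Y(R3) = 0.0002681 S between n3,n4
  Y(R4) = 0.06211 S between n3,n0
  Y(R5) = 0.2660 S between n3,n6
  Y(R6) = 0.0003135 S between n4,n2
  Y(R7) = 0.009804 S between n2,n6
  Y(R8) = 0.02415 S between n2,n6
  Y(R9) = 0.7937 S between n3,n5
  Y(R10) = 0.04255 S between n0,n3
  Y(R11) = 0.0002410 S between n2,n5
  Y(R12) = 0.01068 S between n3,n6
  Y(R13) = 0.01745 S between n2,n5
  Y(R14) = 0.04608 S between n5,n1
  Y(R15) = 0.003759 S between n0,n6
  Y(R16) = 0.7576 S between n1,n3
  Y(R17) = 0.05525 S between n1,n0
  Y(R18) = 0.01852 S between n6,n4
  Y(R19) = 0.002915 S between n2,n6
  Y(R20) = 0.001845 S between n6,n0
  Isrc: injects 0.0692 A into n5 (from n1)
Assemble and solve the 6×6 MNA system:
  V(n1)=-0.05550  V(n2)=-0.0008599  V(n3)=0.004727  V(n4)=-0.03905  V(n5)=0.08208  V(n6)=-0.04033

R_eq = 1.988 Ω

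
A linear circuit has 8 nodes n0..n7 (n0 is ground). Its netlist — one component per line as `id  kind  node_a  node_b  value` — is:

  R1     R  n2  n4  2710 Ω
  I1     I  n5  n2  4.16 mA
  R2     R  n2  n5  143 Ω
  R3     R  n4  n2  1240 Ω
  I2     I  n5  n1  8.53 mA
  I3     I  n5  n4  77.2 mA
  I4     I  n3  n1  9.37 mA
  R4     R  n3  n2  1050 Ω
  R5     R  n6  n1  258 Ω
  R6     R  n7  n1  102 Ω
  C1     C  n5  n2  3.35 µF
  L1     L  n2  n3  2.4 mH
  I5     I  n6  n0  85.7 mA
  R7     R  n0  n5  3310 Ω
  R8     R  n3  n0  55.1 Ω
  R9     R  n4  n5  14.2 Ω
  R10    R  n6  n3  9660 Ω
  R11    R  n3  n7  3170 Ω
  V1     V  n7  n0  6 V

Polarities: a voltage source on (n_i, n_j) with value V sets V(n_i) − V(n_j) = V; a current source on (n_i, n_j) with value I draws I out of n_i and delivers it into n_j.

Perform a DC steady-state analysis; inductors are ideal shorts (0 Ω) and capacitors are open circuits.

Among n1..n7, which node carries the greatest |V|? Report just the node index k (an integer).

6

MNA unknowns: 7 node voltages V₁..V_7 plus 2 source currents (L1, V1)
R1: Y=0.0003690 on G[2,4]
I1: z[5]−=0.00416, z[2]+=0.00416
R2: Y=0.006993 on G[2,5]
R3: Y=0.0008065 on G[4,2]
I2: z[5]−=0.00853, z[1]+=0.00853
I3: z[5]−=0.0772, z[4]+=0.0772
I4: z[3]−=0.00937, z[1]+=0.00937
R4: Y=0.0009524 on G[3,2]
R5: Y=0.003876 on G[6,1]
R6: Y=0.009804 on G[7,1]
C1: Y=0.000 on G[5,2]
L1: row V2−V3=0, i_L1 at 2,3
I5: z[6]−=0.0857, z[0]+=0.0857
R7: Y=0.0003021 on G[0,5]
R8: Y=0.01815 on G[3,0]
R9: Y=0.07042 on G[4,5]
R10: Y=0.0001035 on G[6,3]
R11: Y=0.0003155 on G[3,7]
V1: row V7−V0=6, i_V1 at 7,0
solve → V1=-0.6908, V2=-0.9444, V3=-0.9444, V4=-1.457, V5=-2.562, V6=-22.23, V7=6.000
aux → i_L1=-0.007756, i_V1=-0.06779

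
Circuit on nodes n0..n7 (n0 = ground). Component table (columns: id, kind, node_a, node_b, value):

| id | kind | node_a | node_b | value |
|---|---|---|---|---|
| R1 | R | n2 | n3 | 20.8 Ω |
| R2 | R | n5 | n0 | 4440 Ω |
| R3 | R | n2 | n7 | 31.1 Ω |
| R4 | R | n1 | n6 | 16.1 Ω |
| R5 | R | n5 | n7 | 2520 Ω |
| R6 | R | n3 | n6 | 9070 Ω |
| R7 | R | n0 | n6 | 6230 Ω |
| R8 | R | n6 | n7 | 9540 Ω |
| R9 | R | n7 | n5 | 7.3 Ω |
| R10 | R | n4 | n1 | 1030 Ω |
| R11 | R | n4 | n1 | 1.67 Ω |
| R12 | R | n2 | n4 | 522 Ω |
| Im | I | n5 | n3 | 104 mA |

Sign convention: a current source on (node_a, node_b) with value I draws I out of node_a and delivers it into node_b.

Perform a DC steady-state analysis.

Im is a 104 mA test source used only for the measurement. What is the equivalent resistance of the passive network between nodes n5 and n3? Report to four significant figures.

MNA unknowns: 7 node voltages V₁..V_7
R1: Y=0.04808 on G[2,3]
R2: Y=0.0002252 on G[5,0]
R3: Y=0.03215 on G[2,7]
R4: Y=0.06211 on G[1,6]
R5: Y=0.0003968 on G[5,7]
R6: Y=0.0001103 on G[3,6]
R7: Y=0.0001605 on G[0,6]
R8: Y=0.0001048 on G[6,7]
R9: Y=0.1370 on G[7,5]
R10: Y=0.0009709 on G[4,1]
R11: Y=0.5988 on G[4,1]
R12: Y=0.001916 on G[2,4]
Im: z[5]−=0.104, z[3]+=0.104
solve → V1=2.196, V2=2.408, V3=4.565, V4=2.197, V5=-1.561, V6=2.190, V7=-0.8061

R_eq = 58.90 Ω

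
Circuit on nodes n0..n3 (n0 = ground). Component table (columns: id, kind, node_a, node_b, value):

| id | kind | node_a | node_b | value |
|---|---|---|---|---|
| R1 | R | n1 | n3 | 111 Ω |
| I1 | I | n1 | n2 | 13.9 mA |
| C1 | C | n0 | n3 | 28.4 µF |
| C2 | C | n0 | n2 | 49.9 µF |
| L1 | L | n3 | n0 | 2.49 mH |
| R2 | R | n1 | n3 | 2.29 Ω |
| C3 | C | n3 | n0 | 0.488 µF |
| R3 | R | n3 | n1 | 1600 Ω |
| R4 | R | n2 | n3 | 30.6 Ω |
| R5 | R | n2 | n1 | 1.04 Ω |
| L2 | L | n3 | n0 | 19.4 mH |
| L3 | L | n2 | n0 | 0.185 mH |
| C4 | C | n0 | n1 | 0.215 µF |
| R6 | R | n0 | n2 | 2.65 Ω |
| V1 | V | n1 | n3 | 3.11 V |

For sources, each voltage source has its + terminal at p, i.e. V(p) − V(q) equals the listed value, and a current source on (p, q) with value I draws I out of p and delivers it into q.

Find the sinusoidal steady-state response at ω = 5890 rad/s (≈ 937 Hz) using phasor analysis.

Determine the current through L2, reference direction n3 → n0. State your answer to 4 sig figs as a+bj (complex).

0.005176+0.02875j A

Element admittances at ω=5890 rad/s:
  Y(R1) = 0.009009+0.000j S between n1,n3
  I1: injects 0.0139 A into n2 (from n1)
  Y(C1) = 0.000+0.1673j S between n0,n3
  Y(C2) = 0.000+0.2939j S between n0,n2
  Y(L1) = 0.000-0.06818j S between n3,n0
  Y(R2) = 0.4367+0.000j S between n1,n3
  Y(C3) = 0.000+0.002874j S between n3,n0
  Y(R3) = 0.0006250+0.000j S between n3,n1
  Y(R4) = 0.03268+0.000j S between n2,n3
  Y(R5) = 0.9615+0.000j S between n2,n1
  Y(L2) = 0.000-0.008752j S between n3,n0
  Y(L3) = 0.000-0.9177j S between n2,n0
  Y(C4) = 0.000+0.001266j S between n0,n1
  Y(R6) = 0.3774+0.000j S between n0,n2
  V1: constraint V(n1)−V(n3) = 3.11
Assemble and solve the 4×4 MNA system:
  V(n1)=-0.1756+0.5914j  V(n2)=-0.3200+0.2832j  V(n3)=-3.286+0.5914j
  i(V1)=-1.540-0.2962j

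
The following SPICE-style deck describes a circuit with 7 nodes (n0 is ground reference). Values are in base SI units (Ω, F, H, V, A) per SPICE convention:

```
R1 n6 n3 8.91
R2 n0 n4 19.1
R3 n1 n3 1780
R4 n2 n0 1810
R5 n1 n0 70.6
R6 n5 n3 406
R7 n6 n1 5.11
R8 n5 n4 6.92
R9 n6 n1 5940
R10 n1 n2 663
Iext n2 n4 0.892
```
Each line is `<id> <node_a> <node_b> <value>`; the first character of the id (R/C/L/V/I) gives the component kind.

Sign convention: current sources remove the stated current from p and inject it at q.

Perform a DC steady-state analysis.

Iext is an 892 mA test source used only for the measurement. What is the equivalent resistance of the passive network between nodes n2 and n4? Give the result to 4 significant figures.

R_eq = 531.8 Ω

Element admittances at DC:
  Y(R1) = 0.1122 S between n6,n3
  Y(R2) = 0.05236 S between n0,n4
  Y(R3) = 0.0005618 S between n1,n3
  Y(R4) = 0.0005525 S between n2,n0
  Y(R5) = 0.01416 S between n1,n0
  Y(R6) = 0.002463 S between n5,n3
  Y(R7) = 0.1957 S between n6,n1
  Y(R8) = 0.1445 S between n5,n4
  Y(R9) = 0.0001684 S between n6,n1
  Y(R10) = 0.001508 S between n1,n2
  Iext: injects 0.892 A into n4 (from n2)
Assemble and solve the 6×6 MNA system:
  V(n1)=-36.56  V(n2)=-459.6  V(n3)=-34.89  V(n4)=14.74  V(n5)=13.91  V(n6)=-35.95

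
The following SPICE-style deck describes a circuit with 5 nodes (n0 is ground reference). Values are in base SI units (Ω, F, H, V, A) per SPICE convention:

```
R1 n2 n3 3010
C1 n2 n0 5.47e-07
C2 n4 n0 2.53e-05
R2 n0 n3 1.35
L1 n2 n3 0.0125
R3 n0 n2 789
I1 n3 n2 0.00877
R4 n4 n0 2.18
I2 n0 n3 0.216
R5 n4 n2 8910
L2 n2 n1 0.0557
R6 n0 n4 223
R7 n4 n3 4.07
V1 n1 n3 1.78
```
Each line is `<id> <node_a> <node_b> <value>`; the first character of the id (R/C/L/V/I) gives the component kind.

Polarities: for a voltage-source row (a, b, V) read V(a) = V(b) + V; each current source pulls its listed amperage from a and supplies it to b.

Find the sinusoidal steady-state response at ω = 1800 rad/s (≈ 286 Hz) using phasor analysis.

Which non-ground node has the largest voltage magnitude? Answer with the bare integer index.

MNA unknowns: 4 node voltages V₁..V_4 plus 1 source current (V1)
R1: Y=0.0003322+0.000j on G[2,3]
C1: Y=0.000+0.0009846j on G[2,0]
C2: Y=0.000+0.04554j on G[4,0]
R2: Y=0.7407+0.000j on G[0,3]
L1: Y=0.000-0.04444j on G[2,3]
R3: Y=0.001267+0.000j on G[0,2]
I1: z[3]−=0.00877, z[2]+=0.00877
R4: Y=0.4587+0.000j on G[4,0]
I2: z[0]−=0.216, z[3]+=0.216
R5: Y=0.0001122+0.000j on G[4,2]
L2: Y=0.000-0.009974j on G[2,1]
R6: Y=0.004484+0.000j on G[0,4]
R7: Y=0.2457+0.000j on G[4,3]
V1: row V1−V3=1.78, i_V1 at 1,3
solve → V1=2.019-0.002294j, V2=0.5802+0.1449j, V3=0.2389-0.002294j, V4=0.08247-0.006069j
aux → i_V1=0.001468+0.01435j

1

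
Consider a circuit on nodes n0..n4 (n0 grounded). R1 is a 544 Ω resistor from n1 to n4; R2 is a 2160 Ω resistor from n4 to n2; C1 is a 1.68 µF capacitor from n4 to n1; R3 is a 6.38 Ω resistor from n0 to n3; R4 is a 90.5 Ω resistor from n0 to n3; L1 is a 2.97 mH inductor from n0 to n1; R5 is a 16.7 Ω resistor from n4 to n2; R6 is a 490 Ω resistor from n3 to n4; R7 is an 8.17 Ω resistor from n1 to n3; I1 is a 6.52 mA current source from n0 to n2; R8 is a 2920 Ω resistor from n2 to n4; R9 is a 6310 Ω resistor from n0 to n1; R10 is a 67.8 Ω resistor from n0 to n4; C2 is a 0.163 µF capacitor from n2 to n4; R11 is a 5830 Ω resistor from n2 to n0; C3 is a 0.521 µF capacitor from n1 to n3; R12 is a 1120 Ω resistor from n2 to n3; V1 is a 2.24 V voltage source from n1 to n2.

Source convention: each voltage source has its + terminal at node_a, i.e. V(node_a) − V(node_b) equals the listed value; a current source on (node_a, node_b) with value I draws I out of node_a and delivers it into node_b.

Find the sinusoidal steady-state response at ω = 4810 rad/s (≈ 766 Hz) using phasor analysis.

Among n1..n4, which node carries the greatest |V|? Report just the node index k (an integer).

2

MNA unknowns: 4 node voltages V₁..V_4 plus 1 source current (V1)
R1: Y=0.001838+0.000j on G[1,4]
R2: Y=0.0004630+0.000j on G[4,2]
C1: Y=0.000+0.008081j on G[4,1]
R3: Y=0.1567+0.000j on G[0,3]
R4: Y=0.01105+0.000j on G[0,3]
L1: Y=0.000-0.07000j on G[0,1]
R5: Y=0.05988+0.000j on G[4,2]
R6: Y=0.002041+0.000j on G[3,4]
R7: Y=0.1224+0.000j on G[1,3]
I1: z[0]−=0.00652, z[2]+=0.00652
R8: Y=0.0003425+0.000j on G[2,4]
R9: Y=0.0001585+0.000j on G[0,1]
R10: Y=0.01475+0.000j on G[0,4]
C2: Y=0.000+0.0007840j on G[2,4]
R11: Y=0.0001715+0.000j on G[2,0]
C3: Y=0.000+0.002506j on G[1,3]
R12: Y=0.0008929+0.000j on G[2,3]
V1: row V1−V2=2.24, i_V1 at 1,2
solve → V1=0.2656+0.1862j, V2=-1.974+0.1862j, V3=0.09363+0.08206j, V4=-1.487+0.3227j
aux → i_V1=-0.03819-0.008535j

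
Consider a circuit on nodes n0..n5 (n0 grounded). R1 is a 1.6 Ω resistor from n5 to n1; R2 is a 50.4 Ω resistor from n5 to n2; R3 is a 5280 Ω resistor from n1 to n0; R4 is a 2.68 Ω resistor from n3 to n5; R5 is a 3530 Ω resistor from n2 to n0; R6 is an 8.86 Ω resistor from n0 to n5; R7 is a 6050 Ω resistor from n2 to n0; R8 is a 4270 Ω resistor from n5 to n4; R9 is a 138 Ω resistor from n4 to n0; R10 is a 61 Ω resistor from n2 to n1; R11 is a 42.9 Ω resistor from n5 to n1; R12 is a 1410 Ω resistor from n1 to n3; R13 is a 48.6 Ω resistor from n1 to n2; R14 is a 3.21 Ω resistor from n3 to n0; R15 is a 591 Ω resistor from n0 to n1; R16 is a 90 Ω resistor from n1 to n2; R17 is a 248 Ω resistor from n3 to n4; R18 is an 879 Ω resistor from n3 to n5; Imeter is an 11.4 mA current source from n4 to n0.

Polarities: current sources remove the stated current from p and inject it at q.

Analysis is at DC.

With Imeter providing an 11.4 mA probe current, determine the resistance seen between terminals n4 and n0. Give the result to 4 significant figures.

MNA unknowns: 5 node voltages V₁..V_5
R1: Y=0.6250 on G[5,1]
R2: Y=0.01984 on G[5,2]
R3: Y=0.0001894 on G[1,0]
R4: Y=0.3731 on G[3,5]
R5: Y=0.0002833 on G[2,0]
R6: Y=0.1129 on G[0,5]
R7: Y=0.0001653 on G[2,0]
R8: Y=0.0002342 on G[5,4]
R9: Y=0.007246 on G[4,0]
R10: Y=0.01639 on G[2,1]
R11: Y=0.02331 on G[5,1]
R12: Y=0.0007092 on G[1,3]
R13: Y=0.02058 on G[1,2]
R14: Y=0.3115 on G[3,0]
R15: Y=0.001692 on G[0,1]
R16: Y=0.01111 on G[1,2]
R17: Y=0.004032 on G[3,4]
R18: Y=0.001138 on G[3,5]
Imeter: z[4]−=0.0114, z[0]+=0.0114
solve → V1=-0.008376, V2=-0.008328, V3=-0.01037, V4=-0.9940, V5=-0.008401

R_eq = 87.19 Ω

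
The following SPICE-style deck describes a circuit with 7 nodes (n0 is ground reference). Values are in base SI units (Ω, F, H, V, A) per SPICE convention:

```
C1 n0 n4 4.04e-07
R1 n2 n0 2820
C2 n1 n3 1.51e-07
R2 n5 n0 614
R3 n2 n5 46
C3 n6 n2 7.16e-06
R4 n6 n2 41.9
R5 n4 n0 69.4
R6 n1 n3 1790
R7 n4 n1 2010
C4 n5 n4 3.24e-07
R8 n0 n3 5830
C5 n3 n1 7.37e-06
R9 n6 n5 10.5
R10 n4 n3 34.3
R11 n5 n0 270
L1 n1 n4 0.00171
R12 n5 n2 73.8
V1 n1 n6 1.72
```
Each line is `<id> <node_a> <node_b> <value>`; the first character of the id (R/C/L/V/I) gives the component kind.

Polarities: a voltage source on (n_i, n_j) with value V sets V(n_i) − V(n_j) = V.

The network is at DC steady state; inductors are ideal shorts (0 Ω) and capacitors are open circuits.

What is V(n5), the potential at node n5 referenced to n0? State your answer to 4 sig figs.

Element admittances at DC:
  Y(C1) = 0.000 S between n0,n4
  Y(R1) = 0.0003546 S between n2,n0
  Y(C2) = 0.000 S between n1,n3
  Y(R2) = 0.001629 S between n5,n0
  Y(R3) = 0.02174 S between n2,n5
  Y(C3) = 0.000 S between n6,n2
  Y(R4) = 0.02387 S between n6,n2
  Y(R5) = 0.01441 S between n4,n0
  Y(R6) = 0.0005587 S between n1,n3
  Y(R7) = 0.0004975 S between n4,n1
  Y(C4) = 0.000 S between n5,n4
  Y(R8) = 0.0001715 S between n0,n3
  Y(C5) = 0.000 S between n3,n1
  Y(R9) = 0.09524 S between n6,n5
  Y(R10) = 0.02915 S between n4,n3
  Y(R11) = 0.003704 S between n5,n0
  L1: short n1↔n4 (DC inductor)
  Y(R12) = 0.01355 S between n5,n2
  V1: constraint V(n1)−V(n6) = 1.72
Assemble and solve the 8×8 MNA system:
  V(n1)=0.4660  V(n2)=-1.211  V(n3)=0.4633  V(n4)=0.4660  V(n5)=-1.194  V(n6)=-1.254
  i(L1)=0.006792  i(V1)=-0.006794

-1.194 V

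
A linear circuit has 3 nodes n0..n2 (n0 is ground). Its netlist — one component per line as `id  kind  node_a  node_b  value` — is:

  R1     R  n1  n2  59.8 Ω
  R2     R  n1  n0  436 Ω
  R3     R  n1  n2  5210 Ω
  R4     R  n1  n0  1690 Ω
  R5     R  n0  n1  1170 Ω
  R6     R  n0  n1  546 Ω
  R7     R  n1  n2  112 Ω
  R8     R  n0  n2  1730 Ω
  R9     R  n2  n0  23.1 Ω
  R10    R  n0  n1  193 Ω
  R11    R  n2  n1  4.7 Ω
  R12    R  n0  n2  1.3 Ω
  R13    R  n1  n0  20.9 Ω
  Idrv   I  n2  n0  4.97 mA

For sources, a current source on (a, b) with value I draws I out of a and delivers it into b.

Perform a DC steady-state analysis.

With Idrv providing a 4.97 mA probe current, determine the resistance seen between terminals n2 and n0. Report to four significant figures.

Apply KCL at each of the 2 non-ground nodes and solve the resulting linear system.
Node n1: branches {R1, R2, R3, R4, R5, R6, R7, R10, R11, R13} → V_1 = -0.004639
Node n2: branches {R1, R3, R7, R8, R9, R11, R12, Idrv} → V_2 = -0.005778

R_eq = 1.163 Ω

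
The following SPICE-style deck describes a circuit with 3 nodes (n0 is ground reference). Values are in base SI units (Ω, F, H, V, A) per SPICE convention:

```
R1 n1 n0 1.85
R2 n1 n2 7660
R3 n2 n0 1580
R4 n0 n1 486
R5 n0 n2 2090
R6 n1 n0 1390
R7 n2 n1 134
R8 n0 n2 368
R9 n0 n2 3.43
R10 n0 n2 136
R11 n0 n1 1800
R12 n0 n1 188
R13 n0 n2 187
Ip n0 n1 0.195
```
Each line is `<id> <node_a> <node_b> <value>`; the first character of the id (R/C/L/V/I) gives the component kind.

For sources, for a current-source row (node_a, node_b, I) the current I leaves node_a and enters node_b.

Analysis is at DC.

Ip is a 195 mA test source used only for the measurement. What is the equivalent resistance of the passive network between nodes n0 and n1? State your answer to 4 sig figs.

R_eq = 1.797 Ω

MNA unknowns: 2 node voltages V₁..V_2
R1: Y=0.5405 on G[1,0]
R2: Y=0.0001305 on G[1,2]
R3: Y=0.0006329 on G[2,0]
R4: Y=0.002058 on G[0,1]
R5: Y=0.0004785 on G[0,2]
R6: Y=0.0007194 on G[1,0]
R7: Y=0.007463 on G[2,1]
R8: Y=0.002717 on G[0,2]
R9: Y=0.2915 on G[0,2]
R10: Y=0.007353 on G[0,2]
R11: Y=0.0005556 on G[0,1]
R12: Y=0.005319 on G[0,1]
R13: Y=0.005348 on G[0,2]
Ip: z[0]−=0.195, z[1]+=0.195
solve → V1=0.3503, V2=0.008427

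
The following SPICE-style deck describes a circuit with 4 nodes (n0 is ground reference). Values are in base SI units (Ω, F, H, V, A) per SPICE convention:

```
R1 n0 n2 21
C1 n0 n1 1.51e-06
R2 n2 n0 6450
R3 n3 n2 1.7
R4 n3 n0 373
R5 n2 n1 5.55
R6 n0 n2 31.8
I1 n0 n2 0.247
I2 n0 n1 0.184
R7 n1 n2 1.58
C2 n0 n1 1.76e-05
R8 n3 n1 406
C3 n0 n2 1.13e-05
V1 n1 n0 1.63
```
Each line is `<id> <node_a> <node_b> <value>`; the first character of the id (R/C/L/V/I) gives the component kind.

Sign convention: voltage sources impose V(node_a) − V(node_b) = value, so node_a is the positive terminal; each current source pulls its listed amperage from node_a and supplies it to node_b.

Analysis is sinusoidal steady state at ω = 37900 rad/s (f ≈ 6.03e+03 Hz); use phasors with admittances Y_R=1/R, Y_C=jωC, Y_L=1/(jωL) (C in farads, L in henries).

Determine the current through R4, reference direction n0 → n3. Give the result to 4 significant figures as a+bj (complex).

Element admittances at ω=37900 rad/s:
  Y(R1) = 0.04762+0.000j S between n0,n2
  Y(C1) = 0.000+0.05723j S between n0,n1
  Y(R2) = 0.0001550+0.000j S between n2,n0
  Y(R3) = 0.5882+0.000j S between n3,n2
  Y(R4) = 0.002681+0.000j S between n3,n0
  Y(R5) = 0.1802+0.000j S between n2,n1
  Y(R6) = 0.03145+0.000j S between n0,n2
  I1: injects 0.247 A into n2 (from n0)
  I2: injects 0.184 A into n1 (from n0)
  Y(R7) = 0.6329+0.000j S between n1,n2
  Y(C2) = 0.000+0.6670j S between n0,n1
  Y(R8) = 0.002463+0.000j S between n3,n1
  Y(C3) = 0.000+0.4283j S between n0,n2
  V1: constraint V(n1)−V(n0) = 1.63
Assemble and solve the 4×4 MNA system:
  V(n1)=1.630+0.000j  V(n2)=1.431-0.6828j  V(n3)=1.425-0.6768j
  i(V1)=0.02143-1.737j

-0.003821+0.001815j A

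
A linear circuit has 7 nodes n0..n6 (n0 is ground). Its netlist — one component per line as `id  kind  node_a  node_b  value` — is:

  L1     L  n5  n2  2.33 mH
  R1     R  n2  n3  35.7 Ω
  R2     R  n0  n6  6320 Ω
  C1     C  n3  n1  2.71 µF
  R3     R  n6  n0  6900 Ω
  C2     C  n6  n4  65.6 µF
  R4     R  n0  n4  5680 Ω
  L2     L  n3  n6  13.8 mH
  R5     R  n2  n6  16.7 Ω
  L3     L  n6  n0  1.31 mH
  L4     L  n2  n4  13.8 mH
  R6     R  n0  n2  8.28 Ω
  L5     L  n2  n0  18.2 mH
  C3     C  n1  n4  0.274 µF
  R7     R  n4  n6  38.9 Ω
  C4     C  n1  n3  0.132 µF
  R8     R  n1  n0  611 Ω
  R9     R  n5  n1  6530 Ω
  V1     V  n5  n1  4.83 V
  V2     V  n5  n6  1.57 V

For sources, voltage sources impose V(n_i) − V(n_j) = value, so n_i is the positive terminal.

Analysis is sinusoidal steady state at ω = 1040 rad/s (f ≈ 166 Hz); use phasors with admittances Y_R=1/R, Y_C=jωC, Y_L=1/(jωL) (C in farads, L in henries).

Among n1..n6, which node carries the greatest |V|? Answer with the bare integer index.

1

Apply KCL at each of the 6 non-ground nodes and solve the resulting linear system.
Node n1: branches {C1, C3, C4, R8, R9, V1} → V_1 = -3.408-0.05715j
Node n2: branches {L1, R1, R5, L4, R6, L5} → V_2 = 0.6619-0.6076j
Node n3: branches {R1, C1, L2, C4} → V_3 = 0.2923+0.09802j
Node n4: branches {C2, R4, L4, C3, R7} → V_4 = -1.526-2.336j
Node n5: branches {L1, R9, V1, V2} → V_5 = 1.422-0.05715j
Node n6: branches {R2, R3, C2, L2, R5, L3, R7, V2} → V_6 = -0.1483-0.05715j
Source currents: i(V1)=-0.006509-0.01157j, i(V2)=-0.2214+0.3251j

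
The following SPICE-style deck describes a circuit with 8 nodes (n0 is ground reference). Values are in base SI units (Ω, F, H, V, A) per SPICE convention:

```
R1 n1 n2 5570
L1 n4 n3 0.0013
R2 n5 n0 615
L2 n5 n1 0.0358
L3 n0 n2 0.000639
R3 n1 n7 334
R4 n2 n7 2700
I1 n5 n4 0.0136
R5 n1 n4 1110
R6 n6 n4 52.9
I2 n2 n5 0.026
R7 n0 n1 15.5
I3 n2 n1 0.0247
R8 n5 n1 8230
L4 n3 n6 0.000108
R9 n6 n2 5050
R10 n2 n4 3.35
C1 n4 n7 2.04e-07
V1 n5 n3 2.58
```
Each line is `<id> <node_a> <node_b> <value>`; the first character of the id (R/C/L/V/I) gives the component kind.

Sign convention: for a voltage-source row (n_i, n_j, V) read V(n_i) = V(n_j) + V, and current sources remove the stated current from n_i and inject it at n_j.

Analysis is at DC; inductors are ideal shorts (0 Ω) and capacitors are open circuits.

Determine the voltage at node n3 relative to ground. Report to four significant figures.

Apply KCL at each of the 7 non-ground nodes and solve the resulting linear system.
Node n1: branches {R1, L2, R3, R5, R7, I3, R8} → V_1 = 2.248
Node n2: branches {R1, L3, R4, I2, I3, R9, R10} → V_2 = 0.000
Node n3: branches {L1, L4, V1} → V_3 = -0.3319
Node n4: branches {L1, I1, R5, R6, R10, C1} → V_4 = -0.3319
Node n5: branches {R2, L2, I1, I2, R8, V1} → V_5 = 2.248
Node n6: branches {R6, L4, R9} → V_6 = -0.3319
Node n7: branches {R3, R4, C1} → V_7 = 2.001
Source currents: i(L1)=0.1150, i(L2)=0.1238, i(L3)=0.1487, i(L4)=-6.572e-05, i(V1)=-0.1151

-0.3319 V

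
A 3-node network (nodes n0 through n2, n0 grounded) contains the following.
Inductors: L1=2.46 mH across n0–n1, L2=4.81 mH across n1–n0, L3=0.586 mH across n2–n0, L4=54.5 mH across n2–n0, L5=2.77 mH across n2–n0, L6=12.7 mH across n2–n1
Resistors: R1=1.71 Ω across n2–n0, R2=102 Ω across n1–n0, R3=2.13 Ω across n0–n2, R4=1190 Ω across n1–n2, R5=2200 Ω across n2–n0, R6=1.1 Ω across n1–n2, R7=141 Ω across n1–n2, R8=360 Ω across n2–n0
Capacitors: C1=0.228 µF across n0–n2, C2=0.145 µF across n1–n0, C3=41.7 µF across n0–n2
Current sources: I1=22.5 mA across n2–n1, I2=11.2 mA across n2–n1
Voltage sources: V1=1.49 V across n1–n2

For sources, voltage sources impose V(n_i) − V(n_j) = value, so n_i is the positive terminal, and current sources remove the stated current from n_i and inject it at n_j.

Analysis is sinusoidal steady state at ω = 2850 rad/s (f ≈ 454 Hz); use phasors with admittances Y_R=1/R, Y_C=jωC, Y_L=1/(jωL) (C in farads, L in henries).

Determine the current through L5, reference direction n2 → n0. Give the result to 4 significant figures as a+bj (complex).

0.02292+0.01951j A

MNA unknowns: 2 node voltages V₁..V_2 plus 1 source current (V1)
L1: Y=0.000-0.1426j on G[0,1]
R1: Y=0.5848+0.000j on G[2,0]
R2: Y=0.009804+0.000j on G[1,0]
C1: Y=0.000+0.0006498j on G[0,2]
R3: Y=0.4695+0.000j on G[0,2]
L2: Y=0.000-0.07295j on G[1,0]
L3: Y=0.000-0.5988j on G[2,0]
C2: Y=0.000+0.0004132j on G[1,0]
R4: Y=0.0008403+0.000j on G[1,2]
I1: z[2]−=0.0225, z[1]+=0.0225
L4: Y=0.000-0.006438j on G[2,0]
I2: z[2]−=0.0112, z[1]+=0.0112
R5: Y=0.0004545+0.000j on G[2,0]
L5: Y=0.000-0.1267j on G[2,0]
L6: Y=0.000-0.02763j on G[2,1]
R6: Y=0.9091+0.000j on G[1,2]
R7: Y=0.007092+0.000j on G[1,2]
R8: Y=0.002778+0.000j on G[2,0]
C3: Y=0.000+0.1188j on G[0,2]
V1: row V1−V2=1.49, i_V1 at 1,2
solve → V1=1.336+0.1810j, V2=-0.1540+0.1810j
aux → i_V1=-1.385+0.3269j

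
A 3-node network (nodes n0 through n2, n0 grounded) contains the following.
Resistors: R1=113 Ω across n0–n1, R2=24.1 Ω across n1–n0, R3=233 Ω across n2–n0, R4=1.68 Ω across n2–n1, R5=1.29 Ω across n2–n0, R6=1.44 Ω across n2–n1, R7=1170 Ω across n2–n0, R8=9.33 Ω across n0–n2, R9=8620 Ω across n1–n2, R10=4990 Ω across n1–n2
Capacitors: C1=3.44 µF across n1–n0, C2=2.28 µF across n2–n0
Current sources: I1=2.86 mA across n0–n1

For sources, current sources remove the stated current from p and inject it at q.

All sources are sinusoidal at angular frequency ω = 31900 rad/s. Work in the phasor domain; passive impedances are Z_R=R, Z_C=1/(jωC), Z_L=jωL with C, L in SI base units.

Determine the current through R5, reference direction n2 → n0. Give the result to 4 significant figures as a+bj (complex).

0.002139-0.0005772j A

MNA unknowns: 2 node voltages V₁..V_2
R1: Y=0.008850+0.000j on G[0,1]
R2: Y=0.04149+0.000j on G[1,0]
R3: Y=0.004292+0.000j on G[2,0]
C1: Y=0.000+0.1097j on G[1,0]
R4: Y=0.5952+0.000j on G[2,1]
R5: Y=0.7752+0.000j on G[2,0]
R6: Y=0.6944+0.000j on G[2,1]
C2: Y=0.000+0.07273j on G[2,0]
R7: Y=0.0008547+0.000j on G[2,0]
R8: Y=0.1072+0.000j on G[0,2]
R9: Y=0.0001160+0.000j on G[1,2]
R10: Y=0.0002004+0.000j on G[1,2]
I1: z[0]−=0.00286, z[1]+=0.00286
solve → V1=0.004699-0.001101j, V2=0.002759-0.0007446j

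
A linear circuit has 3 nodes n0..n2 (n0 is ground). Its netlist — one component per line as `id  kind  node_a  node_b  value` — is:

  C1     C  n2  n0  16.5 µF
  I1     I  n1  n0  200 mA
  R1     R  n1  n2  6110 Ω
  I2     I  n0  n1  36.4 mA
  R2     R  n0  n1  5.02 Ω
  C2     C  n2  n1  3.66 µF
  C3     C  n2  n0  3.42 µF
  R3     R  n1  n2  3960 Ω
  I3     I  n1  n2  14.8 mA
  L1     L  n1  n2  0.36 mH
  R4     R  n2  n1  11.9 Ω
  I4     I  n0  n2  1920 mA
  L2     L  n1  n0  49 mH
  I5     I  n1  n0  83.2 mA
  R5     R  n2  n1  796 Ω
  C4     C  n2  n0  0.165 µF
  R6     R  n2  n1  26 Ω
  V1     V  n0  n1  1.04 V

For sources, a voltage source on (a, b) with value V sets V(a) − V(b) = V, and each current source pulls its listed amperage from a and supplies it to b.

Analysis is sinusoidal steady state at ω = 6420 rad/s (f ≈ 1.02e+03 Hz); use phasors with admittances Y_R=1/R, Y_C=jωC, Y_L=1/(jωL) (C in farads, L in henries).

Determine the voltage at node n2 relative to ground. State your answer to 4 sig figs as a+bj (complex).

1.117+5.948j V

MNA unknowns: 2 node voltages V₁..V_2 plus 1 source current (V1)
C1: Y=0.000+0.1059j on G[2,0]
I1: z[1]−=0.2, z[0]+=0.2
R1: Y=0.0001637+0.000j on G[1,2]
I2: z[0]−=0.0364, z[1]+=0.0364
R2: Y=0.1992+0.000j on G[0,1]
C2: Y=0.000+0.02350j on G[2,1]
C3: Y=0.000+0.02196j on G[2,0]
R3: Y=0.0002525+0.000j on G[1,2]
I3: z[1]−=0.0148, z[2]+=0.0148
L1: Y=0.000-0.4327j on G[1,2]
R4: Y=0.08403+0.000j on G[2,1]
I4: z[0]−=1.92, z[2]+=1.92
L2: Y=0.000-0.003179j on G[1,0]
I5: z[1]−=0.0832, z[0]+=0.0832
R5: Y=0.001256+0.000j on G[2,1]
C4: Y=0.000+0.001059j on G[2,0]
R6: Y=0.03846+0.000j on G[2,1]
V1: row V0−V1=1.04, i_V1 at 0,1
solve → V1=-1.040+0.000j, V2=1.117+5.948j
aux → i_V1=-2.647+0.1474j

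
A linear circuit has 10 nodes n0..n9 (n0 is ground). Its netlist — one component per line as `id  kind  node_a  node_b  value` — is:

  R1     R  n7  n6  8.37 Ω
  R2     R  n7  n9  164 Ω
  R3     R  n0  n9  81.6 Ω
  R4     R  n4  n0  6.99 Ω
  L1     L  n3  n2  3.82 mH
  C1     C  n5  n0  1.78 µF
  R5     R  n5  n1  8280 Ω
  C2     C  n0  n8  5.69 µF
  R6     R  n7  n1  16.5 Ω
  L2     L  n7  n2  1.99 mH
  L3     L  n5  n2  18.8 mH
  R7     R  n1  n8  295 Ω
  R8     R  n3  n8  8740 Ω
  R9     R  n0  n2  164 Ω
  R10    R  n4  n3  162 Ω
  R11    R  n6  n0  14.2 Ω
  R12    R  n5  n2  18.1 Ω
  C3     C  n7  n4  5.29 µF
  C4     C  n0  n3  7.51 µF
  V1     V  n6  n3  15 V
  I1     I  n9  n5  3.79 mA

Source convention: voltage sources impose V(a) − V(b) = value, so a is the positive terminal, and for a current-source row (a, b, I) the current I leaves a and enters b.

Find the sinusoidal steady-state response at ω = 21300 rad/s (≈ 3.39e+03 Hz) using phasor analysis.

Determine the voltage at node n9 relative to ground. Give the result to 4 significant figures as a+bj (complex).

Apply KCL at each of the 9 non-ground nodes and solve the resulting linear system.
Node n1: branches {R5, R6, R7} → V_1 = 5.427+1.548j
Node n2: branches {L1, L2, L3, R9, R12} → V_2 = 4.765-0.3535j
Node n3: branches {L1, R8, R10, C4, V1} → V_3 = -6.635+5.815j
Node n4: branches {R4, R10, C3} → V_4 = 1.228+3.641j
Node n5: branches {C1, R5, L3, R12, I1} → V_5 = 3.163-2.588j
Node n6: branches {R1, R11, V1} → V_6 = 8.365+5.815j
Node n7: branches {R1, R2, R6, L2, C3} → V_7 = 5.732+1.651j
Node n8: branches {C2, R7, R8} → V_8 = 0.05294-0.1440j
Node n9: branches {R2, R3, I1} → V_9 = 1.698+0.5484j
Source currents: i(V1)=-0.9037-0.9071j

1.698+0.5484j V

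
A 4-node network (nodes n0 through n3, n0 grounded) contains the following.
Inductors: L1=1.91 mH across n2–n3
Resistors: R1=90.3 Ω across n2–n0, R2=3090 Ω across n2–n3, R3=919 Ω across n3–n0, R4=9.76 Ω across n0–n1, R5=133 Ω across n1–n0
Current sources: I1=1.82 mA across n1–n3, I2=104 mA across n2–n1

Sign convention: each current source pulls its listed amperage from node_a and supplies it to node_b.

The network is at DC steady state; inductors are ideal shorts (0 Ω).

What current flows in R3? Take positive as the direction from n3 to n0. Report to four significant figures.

Element admittances at DC:
  L1: short n2↔n3 (DC inductor)
  Y(R1) = 0.01107 S between n2,n0
  Y(R2) = 0.0003236 S between n2,n3
  Y(R3) = 0.001088 S between n3,n0
  Y(R4) = 0.1025 S between n0,n1
  I1: injects 0.00182 A into n3 (from n1)
  Y(R5) = 0.007519 S between n1,n0
  I2: injects 0.104 A into n1 (from n2)
Assemble and solve the 4×4 MNA system:
  V(n1)=0.9291  V(n2)=-8.401  V(n3)=-8.401
  i(L1)=-0.01096

-0.009142 A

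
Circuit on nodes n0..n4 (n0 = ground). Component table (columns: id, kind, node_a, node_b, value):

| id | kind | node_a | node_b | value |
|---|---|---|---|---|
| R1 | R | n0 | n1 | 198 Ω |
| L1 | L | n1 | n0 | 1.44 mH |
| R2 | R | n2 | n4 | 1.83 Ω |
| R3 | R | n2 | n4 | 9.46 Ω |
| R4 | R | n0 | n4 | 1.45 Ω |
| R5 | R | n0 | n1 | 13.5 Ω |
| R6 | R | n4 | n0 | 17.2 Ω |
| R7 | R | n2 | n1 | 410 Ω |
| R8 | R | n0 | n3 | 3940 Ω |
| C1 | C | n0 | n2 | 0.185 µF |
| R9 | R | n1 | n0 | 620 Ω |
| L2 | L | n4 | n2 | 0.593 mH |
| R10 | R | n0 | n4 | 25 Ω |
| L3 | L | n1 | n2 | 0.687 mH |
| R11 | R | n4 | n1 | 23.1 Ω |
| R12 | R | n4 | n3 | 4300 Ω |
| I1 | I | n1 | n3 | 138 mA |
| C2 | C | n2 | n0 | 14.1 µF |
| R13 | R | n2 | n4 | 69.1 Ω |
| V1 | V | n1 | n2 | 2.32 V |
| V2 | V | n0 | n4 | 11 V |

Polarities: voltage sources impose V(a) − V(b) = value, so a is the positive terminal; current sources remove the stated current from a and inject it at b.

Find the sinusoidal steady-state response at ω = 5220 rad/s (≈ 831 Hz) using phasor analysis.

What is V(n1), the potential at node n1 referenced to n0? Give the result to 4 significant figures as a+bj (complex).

MNA unknowns: 4 node voltages V₁..V_4 plus 2 source currents (V1, V2)
R1: Y=0.005051+0.000j on G[0,1]
L1: Y=0.000-0.1330j on G[1,0]
R2: Y=0.5464+0.000j on G[2,4]
R3: Y=0.1057+0.000j on G[2,4]
R4: Y=0.6897+0.000j on G[0,4]
R5: Y=0.07407+0.000j on G[0,1]
R6: Y=0.05814+0.000j on G[4,0]
R7: Y=0.002439+0.000j on G[2,1]
R8: Y=0.0002538+0.000j on G[0,3]
C1: Y=0.000+0.0009657j on G[0,2]
R9: Y=0.001613+0.000j on G[1,0]
L2: Y=0.000-0.3231j on G[4,2]
R10: Y=0.04000+0.000j on G[0,4]
L3: Y=0.000-0.2789j on G[1,2]
R11: Y=0.04329+0.000j on G[4,1]
R12: Y=0.0002326+0.000j on G[4,3]
I1: z[1]−=0.138, z[3]+=0.138
C2: Y=0.000+0.07360j on G[2,0]
R13: Y=0.01447+0.000j on G[2,4]
V1: row V1−V2=2.32, i_V1 at 1,2
V2: row V0−V4=11, i_V2 at 0,4
solve → V1=-8.040-0.1143j, V2=-10.36-0.1143j, V3=278.5+0.000j, V4=-11.00+0.000j
aux → i_V1=0.3925-0.4085j, i_V2=-9.251+0.2879j

-8.040-0.1143j V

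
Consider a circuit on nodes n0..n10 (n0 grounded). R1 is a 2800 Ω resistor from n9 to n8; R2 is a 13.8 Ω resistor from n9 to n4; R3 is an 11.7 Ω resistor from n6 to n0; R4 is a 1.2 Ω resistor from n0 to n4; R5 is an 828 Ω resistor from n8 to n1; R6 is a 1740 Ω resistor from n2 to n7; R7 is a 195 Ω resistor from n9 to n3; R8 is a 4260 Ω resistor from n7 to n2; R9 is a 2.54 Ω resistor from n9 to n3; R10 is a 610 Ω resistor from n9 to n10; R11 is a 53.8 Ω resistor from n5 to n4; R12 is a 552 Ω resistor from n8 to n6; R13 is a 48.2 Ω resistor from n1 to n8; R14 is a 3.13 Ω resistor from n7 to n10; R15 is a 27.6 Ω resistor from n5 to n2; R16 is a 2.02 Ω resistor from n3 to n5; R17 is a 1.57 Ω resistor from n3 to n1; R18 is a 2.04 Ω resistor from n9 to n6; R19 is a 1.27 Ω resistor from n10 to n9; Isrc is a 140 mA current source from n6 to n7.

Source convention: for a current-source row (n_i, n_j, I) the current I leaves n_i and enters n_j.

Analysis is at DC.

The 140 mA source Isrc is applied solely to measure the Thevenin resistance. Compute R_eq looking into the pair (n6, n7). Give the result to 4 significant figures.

MNA unknowns: 10 node voltages V₁..V_10
R1: Y=0.0003571 on G[9,8]
R2: Y=0.07246 on G[9,4]
R3: Y=0.08547 on G[6,0]
R4: Y=0.8333 on G[0,4]
R5: Y=0.001208 on G[8,1]
R6: Y=0.0005747 on G[2,7]
R7: Y=0.005128 on G[9,3]
R8: Y=0.0002347 on G[7,2]
R9: Y=0.3937 on G[9,3]
R10: Y=0.001639 on G[9,10]
R11: Y=0.01859 on G[5,4]
R12: Y=0.001812 on G[8,6]
R13: Y=0.02075 on G[1,8]
R14: Y=0.3195 on G[7,10]
R15: Y=0.03623 on G[5,2]
R16: Y=0.4950 on G[3,5]
R17: Y=0.6369 on G[3,1]
R18: Y=0.4902 on G[9,6]
R19: Y=0.7874 on G[10,9]
Isrc: z[6]−=0.14, z[7]+=0.14
solve → V1=0.1290, V2=0.1399, V3=0.1296, V4=0.01310, V5=0.1264, V6=-0.1277, V7=0.7482, V8=0.1098, V9=0.1347, V10=0.3115

R_eq = 6.257 Ω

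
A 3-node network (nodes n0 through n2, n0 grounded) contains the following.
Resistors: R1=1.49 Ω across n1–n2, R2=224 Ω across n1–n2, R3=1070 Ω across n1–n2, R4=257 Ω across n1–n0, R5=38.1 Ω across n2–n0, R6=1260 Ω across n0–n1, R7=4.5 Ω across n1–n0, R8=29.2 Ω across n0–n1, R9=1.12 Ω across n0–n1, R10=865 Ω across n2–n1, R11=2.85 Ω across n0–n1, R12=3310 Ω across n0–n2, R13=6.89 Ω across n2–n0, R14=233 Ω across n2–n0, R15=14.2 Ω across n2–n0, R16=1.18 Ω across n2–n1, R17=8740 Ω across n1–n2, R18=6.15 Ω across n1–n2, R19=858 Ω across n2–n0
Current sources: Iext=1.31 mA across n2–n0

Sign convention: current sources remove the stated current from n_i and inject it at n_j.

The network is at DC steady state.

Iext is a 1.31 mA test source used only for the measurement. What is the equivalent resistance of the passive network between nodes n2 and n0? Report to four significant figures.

R_eq = 0.9586 Ω

MNA unknowns: 2 node voltages V₁..V_2
R1: Y=0.6711 on G[1,2]
R2: Y=0.004464 on G[1,2]
R3: Y=0.0009346 on G[1,2]
R4: Y=0.003891 on G[1,0]
R5: Y=0.02625 on G[2,0]
R6: Y=0.0007937 on G[0,1]
R7: Y=0.2222 on G[1,0]
R8: Y=0.03425 on G[0,1]
R9: Y=0.8929 on G[0,1]
R10: Y=0.001156 on G[2,1]
R11: Y=0.3509 on G[0,1]
R12: Y=0.0003021 on G[0,2]
R13: Y=0.1451 on G[2,0]
R14: Y=0.004292 on G[2,0]
R15: Y=0.07042 on G[2,0]
R16: Y=0.8475 on G[2,1]
R17: Y=0.0001144 on G[1,2]
R18: Y=0.1626 on G[1,2]
R19: Y=0.001166 on G[2,0]
Iext: z[2]−=0.00131, z[0]+=0.00131
solve → V1=-0.0006639, V2=-0.001256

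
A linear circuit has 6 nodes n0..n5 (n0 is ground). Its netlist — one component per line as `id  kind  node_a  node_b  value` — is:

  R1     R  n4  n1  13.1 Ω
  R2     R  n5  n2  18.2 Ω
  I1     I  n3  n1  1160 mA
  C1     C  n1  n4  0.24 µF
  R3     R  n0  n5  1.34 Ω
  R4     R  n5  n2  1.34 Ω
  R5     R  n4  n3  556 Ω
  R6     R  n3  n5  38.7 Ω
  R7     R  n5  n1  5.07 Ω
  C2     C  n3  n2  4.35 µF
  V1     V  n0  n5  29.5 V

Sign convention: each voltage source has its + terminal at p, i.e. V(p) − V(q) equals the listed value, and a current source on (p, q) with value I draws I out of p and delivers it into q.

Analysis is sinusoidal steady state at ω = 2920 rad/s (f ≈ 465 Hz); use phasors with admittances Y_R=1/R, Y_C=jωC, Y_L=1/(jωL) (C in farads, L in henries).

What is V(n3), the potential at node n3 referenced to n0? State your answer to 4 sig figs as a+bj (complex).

-63.73+15.65j V

Element admittances at ω=2920 rad/s:
  Y(R1) = 0.07634+0.000j S between n4,n1
  Y(R2) = 0.05495+0.000j S between n5,n2
  I1: injects 1.16 A into n1 (from n3)
  Y(C1) = 0.000+0.0007008j S between n1,n4
  Y(R3) = 0.7463+0.000j S between n0,n5
  Y(R4) = 0.7463+0.000j S between n5,n2
  Y(R5) = 0.001799+0.000j S between n4,n3
  Y(R6) = 0.02584+0.000j S between n3,n5
  Y(R7) = 0.1972+0.000j S between n5,n1
  Y(C2) = 0.000+0.01270j S between n3,n2
  V1: constraint V(n0)−V(n5) = 29.5
Assemble and solve the 6×6 MNA system:
  V(n1)=-23.97+0.1381j  V(n2)=-29.76-0.5386j  V(n3)=-63.73+15.65j  V(n4)=-24.88+0.5033j  V(n5)=-29.50+0.000j
  i(V1)=-22.01+0.000j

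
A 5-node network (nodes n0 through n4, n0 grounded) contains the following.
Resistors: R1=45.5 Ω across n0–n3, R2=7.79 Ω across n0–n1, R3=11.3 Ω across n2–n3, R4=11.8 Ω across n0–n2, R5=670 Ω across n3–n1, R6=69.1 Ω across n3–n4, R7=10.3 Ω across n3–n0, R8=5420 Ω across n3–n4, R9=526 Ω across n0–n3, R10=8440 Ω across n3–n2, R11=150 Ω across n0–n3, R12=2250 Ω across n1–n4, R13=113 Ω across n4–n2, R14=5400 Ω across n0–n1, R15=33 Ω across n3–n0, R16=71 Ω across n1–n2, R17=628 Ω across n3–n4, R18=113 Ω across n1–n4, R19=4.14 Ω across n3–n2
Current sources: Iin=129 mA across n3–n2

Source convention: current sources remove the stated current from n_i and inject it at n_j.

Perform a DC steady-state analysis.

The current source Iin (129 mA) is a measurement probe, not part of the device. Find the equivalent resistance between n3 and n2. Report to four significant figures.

Apply KCL at each of the 4 non-ground nodes and solve the resulting linear system.
Node n1: branches {R2, R5, R12, R14, R16, R18} → V_1 = 0.01733
Node n2: branches {R3, R4, R10, R13, R16, R19, Iin} → V_2 = 0.2026
Node n3: branches {R1, R3, R5, R6, R7, R8, R9, R10, R11, R15, R17, R19, Iin} → V_3 = -0.1228
Node n4: branches {R6, R8, R12, R13, R17, R18} → V_4 = -0.001210

R_eq = 2.522 Ω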